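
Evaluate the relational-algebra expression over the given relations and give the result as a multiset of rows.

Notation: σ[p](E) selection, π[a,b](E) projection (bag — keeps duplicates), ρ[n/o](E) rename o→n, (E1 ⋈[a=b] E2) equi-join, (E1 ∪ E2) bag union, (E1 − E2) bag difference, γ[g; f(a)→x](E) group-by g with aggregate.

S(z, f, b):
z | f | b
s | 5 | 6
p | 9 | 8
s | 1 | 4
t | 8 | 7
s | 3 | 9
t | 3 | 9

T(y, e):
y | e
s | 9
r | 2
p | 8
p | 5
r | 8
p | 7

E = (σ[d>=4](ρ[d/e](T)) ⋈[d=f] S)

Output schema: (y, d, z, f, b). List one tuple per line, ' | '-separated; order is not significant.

Row counts bottom-up:
  T → 6
  ρ[d/e](T) → 6
  σ[d>=4](ρ[d/e](T)) → 5
  S → 6
  (σ[d>=4](ρ[d/e](T)) ⋈[d=f] S) → 4

== RESULT ==
y | d | z | f | b
p | 5 | s | 5 | 6
p | 8 | t | 8 | 7
r | 8 | t | 8 | 7
s | 9 | p | 9 | 8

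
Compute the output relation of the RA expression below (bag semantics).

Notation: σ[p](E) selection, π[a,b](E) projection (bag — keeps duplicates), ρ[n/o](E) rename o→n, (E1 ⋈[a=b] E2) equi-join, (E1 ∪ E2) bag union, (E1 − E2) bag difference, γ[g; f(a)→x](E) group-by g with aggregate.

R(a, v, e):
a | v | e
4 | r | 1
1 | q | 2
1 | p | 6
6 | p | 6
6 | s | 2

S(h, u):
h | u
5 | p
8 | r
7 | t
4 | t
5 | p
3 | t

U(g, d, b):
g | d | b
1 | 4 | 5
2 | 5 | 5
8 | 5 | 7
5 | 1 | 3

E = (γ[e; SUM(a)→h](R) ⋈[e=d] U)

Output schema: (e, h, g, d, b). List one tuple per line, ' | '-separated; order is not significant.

Per-node cardinality:
  R → 5
  γ[e; SUM(a)→h](R) → 3
  U → 4
  (γ[e; SUM(a)→h](R) ⋈[e=d] U) → 1

== RESULT ==
e | h | g | d | b
1 | 4 | 5 | 1 | 3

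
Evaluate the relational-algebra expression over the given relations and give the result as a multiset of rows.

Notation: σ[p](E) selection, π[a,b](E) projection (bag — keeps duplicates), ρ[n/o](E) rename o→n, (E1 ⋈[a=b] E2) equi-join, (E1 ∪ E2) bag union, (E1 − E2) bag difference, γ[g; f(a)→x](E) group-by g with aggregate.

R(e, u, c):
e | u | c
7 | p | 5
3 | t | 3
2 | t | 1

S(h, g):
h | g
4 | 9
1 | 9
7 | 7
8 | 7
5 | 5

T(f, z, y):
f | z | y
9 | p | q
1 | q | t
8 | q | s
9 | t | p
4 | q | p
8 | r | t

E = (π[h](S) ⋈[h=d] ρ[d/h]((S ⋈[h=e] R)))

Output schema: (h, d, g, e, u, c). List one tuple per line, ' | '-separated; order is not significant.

Row counts bottom-up:
  S → 5
  π[h](S) → 5
  S → 5
  R → 3
  (S ⋈[h=e] R) → 1
  ρ[d/h]((S ⋈[h=e] R)) → 1
  (π[h](S) ⋈[h=d] ρ[d/h]((S ⋈[h=e] R))) → 1

== RESULT ==
h | d | g | e | u | c
7 | 7 | 7 | 7 | p | 5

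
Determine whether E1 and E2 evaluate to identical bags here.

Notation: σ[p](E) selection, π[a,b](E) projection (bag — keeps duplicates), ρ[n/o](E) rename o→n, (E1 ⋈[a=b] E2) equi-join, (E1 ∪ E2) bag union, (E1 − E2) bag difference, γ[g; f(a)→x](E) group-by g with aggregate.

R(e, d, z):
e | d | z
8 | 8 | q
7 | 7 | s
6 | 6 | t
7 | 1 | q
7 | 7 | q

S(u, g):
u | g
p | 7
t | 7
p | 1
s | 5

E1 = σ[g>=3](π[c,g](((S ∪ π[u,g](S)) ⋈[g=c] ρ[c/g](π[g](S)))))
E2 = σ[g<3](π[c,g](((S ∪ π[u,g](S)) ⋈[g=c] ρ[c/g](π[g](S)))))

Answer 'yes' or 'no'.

E1 row counts bottom-up:
  S → 4
  S → 4
  π[u,g](S) → 4
  (S ∪ π[u,g](S)) → 8
  S → 4
  π[g](S) → 4
  ρ[c/g](π[g](S)) → 4
  ((S ∪ π[u,g](S)) ⋈[g=c] ρ[c/g](π[g](S))) → 12
  π[c,g](((S ∪ π[u,g](S)) ⋈[g=c] ρ[c/g](π[g](S)))) → 12
  σ[g>=3](π[c,g](((S ∪ π[u,g](S)) ⋈[g=c] ρ[c/g](π[g](S))))) → 10
E2 row counts bottom-up:
  S → 4
  S → 4
  π[u,g](S) → 4
  (S ∪ π[u,g](S)) → 8
  S → 4
  π[g](S) → 4
  ρ[c/g](π[g](S)) → 4
  ((S ∪ π[u,g](S)) ⋈[g=c] ρ[c/g](π[g](S))) → 12
  π[c,g](((S ∪ π[u,g](S)) ⋈[g=c] ρ[c/g](π[g](S)))) → 12
  σ[g<3](π[c,g](((S ∪ π[u,g](S)) ⋈[g=c] ρ[c/g](π[g](S))))) → 2

E1 result:
c | g
5 | 5
5 | 5
7 | 7
7 | 7
7 | 7
7 | 7
7 | 7
7 | 7
7 | 7
7 | 7
E2 result:
c | g
1 | 1
1 | 1
Witness: (1, 1) appears 0× in E1 but 2× in E2.

no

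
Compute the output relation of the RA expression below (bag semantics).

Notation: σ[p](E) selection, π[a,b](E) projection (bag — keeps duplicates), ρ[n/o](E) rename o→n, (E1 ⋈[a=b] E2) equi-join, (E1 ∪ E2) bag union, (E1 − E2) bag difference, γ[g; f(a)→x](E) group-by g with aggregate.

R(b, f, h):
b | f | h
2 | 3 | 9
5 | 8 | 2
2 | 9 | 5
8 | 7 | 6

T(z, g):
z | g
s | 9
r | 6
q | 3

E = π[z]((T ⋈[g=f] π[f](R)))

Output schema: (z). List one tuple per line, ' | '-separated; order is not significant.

Subexpression sizes:
  T → 3
  R → 4
  π[f](R) → 4
  (T ⋈[g=f] π[f](R)) → 2
  π[z]((T ⋈[g=f] π[f](R))) → 2

== RESULT ==
z
q
s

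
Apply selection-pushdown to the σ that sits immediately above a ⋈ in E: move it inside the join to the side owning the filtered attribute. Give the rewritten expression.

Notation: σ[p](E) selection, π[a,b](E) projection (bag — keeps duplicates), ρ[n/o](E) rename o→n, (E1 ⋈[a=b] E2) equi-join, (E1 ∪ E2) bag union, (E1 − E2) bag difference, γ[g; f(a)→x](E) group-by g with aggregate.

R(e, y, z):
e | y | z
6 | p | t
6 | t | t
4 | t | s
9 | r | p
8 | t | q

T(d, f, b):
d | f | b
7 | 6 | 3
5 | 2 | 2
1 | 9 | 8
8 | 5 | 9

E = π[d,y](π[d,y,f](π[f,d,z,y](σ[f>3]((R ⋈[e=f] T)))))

σ filters on f, owned by the right side.
E' = π[d,y](π[d,y,f](π[f,d,z,y]((R ⋈[e=f] σ[f>3](T)))))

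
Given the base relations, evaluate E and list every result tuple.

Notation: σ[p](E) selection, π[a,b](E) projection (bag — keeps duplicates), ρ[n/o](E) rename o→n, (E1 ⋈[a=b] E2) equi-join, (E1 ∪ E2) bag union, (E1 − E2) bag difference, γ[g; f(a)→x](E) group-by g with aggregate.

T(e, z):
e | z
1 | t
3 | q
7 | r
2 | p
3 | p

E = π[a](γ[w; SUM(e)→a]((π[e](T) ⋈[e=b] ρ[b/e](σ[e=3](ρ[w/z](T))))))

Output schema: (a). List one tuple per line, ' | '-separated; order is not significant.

Stepwise |·|:
  T → 5
  π[e](T) → 5
  T → 5
  ρ[w/z](T) → 5
  σ[e=3](ρ[w/z](T)) → 2
  ρ[b/e](σ[e=3](ρ[w/z](T))) → 2
  (π[e](T) ⋈[e=b] ρ[b/e](σ[e=3](ρ[w/z](T)))) → 4
  γ[w; SUM(e)→a]((π[e](T) ⋈[e=b] ρ[b/e](σ[e=3](ρ[w/z](T))))) → 2
  π[a](γ[w; SUM(e)→a]((π[e](T) ⋈[e=b] ρ[b/e](σ[e=3](ρ[w/z](T)))))) → 2

== RESULT ==
a
6
6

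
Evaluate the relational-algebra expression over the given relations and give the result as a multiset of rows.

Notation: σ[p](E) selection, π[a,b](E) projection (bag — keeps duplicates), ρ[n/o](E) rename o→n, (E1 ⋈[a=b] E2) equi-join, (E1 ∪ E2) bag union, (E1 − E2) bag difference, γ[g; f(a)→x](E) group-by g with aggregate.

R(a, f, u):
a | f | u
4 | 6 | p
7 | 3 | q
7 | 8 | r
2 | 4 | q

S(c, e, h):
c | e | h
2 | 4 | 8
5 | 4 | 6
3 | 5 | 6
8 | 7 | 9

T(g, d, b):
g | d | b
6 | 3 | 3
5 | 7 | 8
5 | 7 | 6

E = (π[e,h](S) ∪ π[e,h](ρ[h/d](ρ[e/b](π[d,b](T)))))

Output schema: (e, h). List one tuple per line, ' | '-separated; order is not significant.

Per-node cardinality:
  S → 4
  π[e,h](S) → 4
  T → 3
  π[d,b](T) → 3
  ρ[e/b](π[d,b](T)) → 3
  ρ[h/d](ρ[e/b](π[d,b](T))) → 3
  π[e,h](ρ[h/d](ρ[e/b](π[d,b](T)))) → 3
  (π[e,h](S) ∪ π[e,h](ρ[h/d](ρ[e/b](π[d,b](T))))) → 7

== RESULT ==
e | h
3 | 3
4 | 6
4 | 8
5 | 6
6 | 7
7 | 9
8 | 7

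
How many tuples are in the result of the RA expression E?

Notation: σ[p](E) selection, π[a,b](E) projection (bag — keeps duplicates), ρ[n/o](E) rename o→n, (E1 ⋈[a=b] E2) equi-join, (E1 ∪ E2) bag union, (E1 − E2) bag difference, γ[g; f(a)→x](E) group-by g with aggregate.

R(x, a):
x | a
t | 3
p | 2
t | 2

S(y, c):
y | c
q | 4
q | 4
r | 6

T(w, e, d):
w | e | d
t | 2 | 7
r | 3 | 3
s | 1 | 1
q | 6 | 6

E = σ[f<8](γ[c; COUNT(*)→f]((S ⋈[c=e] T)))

Per-node cardinality:
  S → 3
  T → 4
  (S ⋈[c=e] T) → 1
  γ[c; COUNT(*)→f]((S ⋈[c=e] T)) → 1
  σ[f<8](γ[c; COUNT(*)→f]((S ⋈[c=e] T))) → 1

|E| = 1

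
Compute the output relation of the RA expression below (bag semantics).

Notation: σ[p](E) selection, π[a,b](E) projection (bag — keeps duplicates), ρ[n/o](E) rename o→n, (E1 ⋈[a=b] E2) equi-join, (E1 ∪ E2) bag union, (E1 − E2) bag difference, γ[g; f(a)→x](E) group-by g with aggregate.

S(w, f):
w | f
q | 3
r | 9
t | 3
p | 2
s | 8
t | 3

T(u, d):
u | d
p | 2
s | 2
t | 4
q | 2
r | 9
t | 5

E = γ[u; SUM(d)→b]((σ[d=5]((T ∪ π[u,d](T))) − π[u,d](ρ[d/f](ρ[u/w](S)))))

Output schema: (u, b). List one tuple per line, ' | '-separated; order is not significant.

Row counts bottom-up:
  T → 6
  T → 6
  π[u,d](T) → 6
  (T ∪ π[u,d](T)) → 12
  σ[d=5]((T ∪ π[u,d](T))) → 2
  S → 6
  ρ[u/w](S) → 6
  ρ[d/f](ρ[u/w](S)) → 6
  π[u,d](ρ[d/f](ρ[u/w](S))) → 6
  (σ[d=5]((T ∪ π[u,d](T))) − π[u,d](ρ[d/f](ρ[u/w](S)))) → 2
  γ[u; SUM(d)→b]((σ[d=5]((T ∪ π[u,d](T))) − π[u,d](ρ[d/f](ρ[u/w](S))))) → 1

== RESULT ==
u | b
t | 10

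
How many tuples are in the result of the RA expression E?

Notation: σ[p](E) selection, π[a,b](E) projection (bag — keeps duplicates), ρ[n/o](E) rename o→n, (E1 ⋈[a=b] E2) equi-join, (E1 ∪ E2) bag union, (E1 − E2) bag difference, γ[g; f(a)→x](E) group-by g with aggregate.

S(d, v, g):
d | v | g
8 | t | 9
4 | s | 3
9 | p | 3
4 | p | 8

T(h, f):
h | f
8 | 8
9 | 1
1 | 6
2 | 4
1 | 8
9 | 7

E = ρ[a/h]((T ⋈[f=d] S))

Stepwise |·|:
  T → 6
  S → 4
  (T ⋈[f=d] S) → 4
  ρ[a/h]((T ⋈[f=d] S)) → 4

|E| = 4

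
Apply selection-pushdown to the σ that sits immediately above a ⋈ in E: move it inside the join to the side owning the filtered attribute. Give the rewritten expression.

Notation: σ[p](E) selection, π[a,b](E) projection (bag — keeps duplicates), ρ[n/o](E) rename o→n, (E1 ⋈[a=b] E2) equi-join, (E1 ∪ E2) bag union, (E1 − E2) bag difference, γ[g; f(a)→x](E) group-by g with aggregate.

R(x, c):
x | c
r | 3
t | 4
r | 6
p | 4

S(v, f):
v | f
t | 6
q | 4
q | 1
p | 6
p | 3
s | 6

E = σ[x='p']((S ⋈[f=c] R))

σ filters on x, owned by the right side.
E' = (S ⋈[f=c] σ[x='p'](R))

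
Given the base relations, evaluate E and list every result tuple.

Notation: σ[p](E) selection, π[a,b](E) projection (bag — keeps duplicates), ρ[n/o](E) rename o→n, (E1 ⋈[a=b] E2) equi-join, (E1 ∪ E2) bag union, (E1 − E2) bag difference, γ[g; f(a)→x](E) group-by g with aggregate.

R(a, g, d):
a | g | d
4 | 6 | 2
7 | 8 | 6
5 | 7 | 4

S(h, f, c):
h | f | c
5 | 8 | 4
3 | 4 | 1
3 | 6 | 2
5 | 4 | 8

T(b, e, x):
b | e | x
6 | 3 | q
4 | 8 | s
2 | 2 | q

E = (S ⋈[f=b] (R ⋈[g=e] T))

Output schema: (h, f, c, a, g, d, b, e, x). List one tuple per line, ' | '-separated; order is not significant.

Stepwise |·|:
  S → 4
  R → 3
  T → 3
  (R ⋈[g=e] T) → 1
  (S ⋈[f=b] (R ⋈[g=e] T)) → 2

== RESULT ==
h | f | c | a | g | d | b | e | x
3 | 4 | 1 | 7 | 8 | 6 | 4 | 8 | s
5 | 4 | 8 | 7 | 8 | 6 | 4 | 8 | s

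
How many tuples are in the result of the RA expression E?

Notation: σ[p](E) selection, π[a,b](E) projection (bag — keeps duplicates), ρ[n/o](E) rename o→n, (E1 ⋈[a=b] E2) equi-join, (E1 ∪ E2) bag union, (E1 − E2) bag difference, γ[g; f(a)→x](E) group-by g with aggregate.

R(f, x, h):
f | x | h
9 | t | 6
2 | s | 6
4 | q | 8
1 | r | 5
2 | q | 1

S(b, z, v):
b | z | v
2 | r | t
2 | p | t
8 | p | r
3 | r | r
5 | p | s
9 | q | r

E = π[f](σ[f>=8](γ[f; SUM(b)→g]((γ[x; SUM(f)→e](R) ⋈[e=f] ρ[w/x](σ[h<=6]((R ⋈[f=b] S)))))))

Stepwise |·|:
  R → 5
  γ[x; SUM(f)→e](R) → 4
  R → 5
  S → 6
  (R ⋈[f=b] S) → 5
  σ[h<=6]((R ⋈[f=b] S)) → 5
  ρ[w/x](σ[h<=6]((R ⋈[f=b] S))) → 5
  (γ[x; SUM(f)→e](R) ⋈[e=f] ρ[w/x](σ[h<=6]((R ⋈[f=b] S)))) → 5
  γ[f; SUM(b)→g]((γ[x; SUM(f)→e](R) ⋈[e=f] ρ[w/x](σ[h<=6]((R ⋈[f=b] S))))) → 2
  σ[f>=8](γ[f; SUM(b)→g]((γ[x; SUM(f)→e](R) ⋈[e=f] ρ[w/x](σ[h<=6]((R ⋈[f=b] S)))))) → 1
  π[f](σ[f>=8](γ[f; SUM(b)→g]((γ[x; SUM(f)→e](R) ⋈[e=f] ρ[w/x](σ[h<=6]((R ⋈[f=b] S))))))) → 1

|E| = 1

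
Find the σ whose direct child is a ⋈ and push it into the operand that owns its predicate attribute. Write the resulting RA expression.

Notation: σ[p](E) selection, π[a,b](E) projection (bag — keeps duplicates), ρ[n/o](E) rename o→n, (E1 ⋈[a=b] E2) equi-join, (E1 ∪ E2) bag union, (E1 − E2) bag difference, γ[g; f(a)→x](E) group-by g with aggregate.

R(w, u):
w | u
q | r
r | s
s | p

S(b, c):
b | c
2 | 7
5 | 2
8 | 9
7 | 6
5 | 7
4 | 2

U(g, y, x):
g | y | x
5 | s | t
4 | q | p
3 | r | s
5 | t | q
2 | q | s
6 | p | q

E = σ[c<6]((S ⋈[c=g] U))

σ filters on c, owned by the left side.
E' = (σ[c<6](S) ⋈[c=g] U)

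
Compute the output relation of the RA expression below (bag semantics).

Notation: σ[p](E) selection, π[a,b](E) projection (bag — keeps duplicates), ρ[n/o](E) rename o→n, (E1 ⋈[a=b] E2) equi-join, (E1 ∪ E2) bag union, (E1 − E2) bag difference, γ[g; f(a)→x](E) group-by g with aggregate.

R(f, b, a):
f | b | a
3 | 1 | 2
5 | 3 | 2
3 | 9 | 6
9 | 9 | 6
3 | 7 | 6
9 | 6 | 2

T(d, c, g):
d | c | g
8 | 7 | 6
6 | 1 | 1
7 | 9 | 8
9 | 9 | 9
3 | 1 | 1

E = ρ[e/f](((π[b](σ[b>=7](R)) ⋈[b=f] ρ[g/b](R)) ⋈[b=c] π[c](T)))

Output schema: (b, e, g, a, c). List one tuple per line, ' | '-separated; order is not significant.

Stepwise |·|:
  R → 6
  σ[b>=7](R) → 3
  π[b](σ[b>=7](R)) → 3
  R → 6
  ρ[g/b](R) → 6
  (π[b](σ[b>=7](R)) ⋈[b=f] ρ[g/b](R)) → 4
  T → 5
  π[c](T) → 5
  ((π[b](σ[b>=7](R)) ⋈[b=f] ρ[g/b](R)) ⋈[b=c] π[c](T)) → 8
  ρ[e/f](((π[b](σ[b>=7](R)) ⋈[b=f] ρ[g/b](R)) ⋈[b=c] π[c](T))) → 8

== RESULT ==
b | e | g | a | c
9 | 9 | 6 | 2 | 9
9 | 9 | 6 | 2 | 9
9 | 9 | 6 | 2 | 9
9 | 9 | 6 | 2 | 9
9 | 9 | 9 | 6 | 9
9 | 9 | 9 | 6 | 9
9 | 9 | 9 | 6 | 9
9 | 9 | 9 | 6 | 9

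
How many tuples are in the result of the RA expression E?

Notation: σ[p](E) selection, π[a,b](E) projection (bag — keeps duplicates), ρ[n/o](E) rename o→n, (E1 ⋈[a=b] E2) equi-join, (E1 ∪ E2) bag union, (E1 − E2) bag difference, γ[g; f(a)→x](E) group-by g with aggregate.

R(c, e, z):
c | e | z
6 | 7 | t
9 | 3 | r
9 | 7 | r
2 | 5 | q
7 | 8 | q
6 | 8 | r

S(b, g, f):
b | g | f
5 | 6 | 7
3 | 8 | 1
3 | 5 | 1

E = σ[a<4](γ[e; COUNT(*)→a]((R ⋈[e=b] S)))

Row counts bottom-up:
  R → 6
  S → 3
  (R ⋈[e=b] S) → 3
  γ[e; COUNT(*)→a]((R ⋈[e=b] S)) → 2
  σ[a<4](γ[e; COUNT(*)→a]((R ⋈[e=b] S))) → 2

|E| = 2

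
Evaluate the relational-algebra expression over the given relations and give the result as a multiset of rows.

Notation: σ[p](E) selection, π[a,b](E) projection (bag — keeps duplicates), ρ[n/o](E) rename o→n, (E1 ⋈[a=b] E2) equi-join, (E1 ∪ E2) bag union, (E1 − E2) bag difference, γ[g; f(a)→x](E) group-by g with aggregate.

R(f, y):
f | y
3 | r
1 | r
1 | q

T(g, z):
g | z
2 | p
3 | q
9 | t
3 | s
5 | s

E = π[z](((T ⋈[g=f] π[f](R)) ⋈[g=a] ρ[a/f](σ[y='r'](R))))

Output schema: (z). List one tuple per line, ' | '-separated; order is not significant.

Stepwise |·|:
  T → 5
  R → 3
  π[f](R) → 3
  (T ⋈[g=f] π[f](R)) → 2
  R → 3
  σ[y='r'](R) → 2
  ρ[a/f](σ[y='r'](R)) → 2
  ((T ⋈[g=f] π[f](R)) ⋈[g=a] ρ[a/f](σ[y='r'](R))) → 2
  π[z](((T ⋈[g=f] π[f](R)) ⋈[g=a] ρ[a/f](σ[y='r'](R)))) → 2

== RESULT ==
z
q
s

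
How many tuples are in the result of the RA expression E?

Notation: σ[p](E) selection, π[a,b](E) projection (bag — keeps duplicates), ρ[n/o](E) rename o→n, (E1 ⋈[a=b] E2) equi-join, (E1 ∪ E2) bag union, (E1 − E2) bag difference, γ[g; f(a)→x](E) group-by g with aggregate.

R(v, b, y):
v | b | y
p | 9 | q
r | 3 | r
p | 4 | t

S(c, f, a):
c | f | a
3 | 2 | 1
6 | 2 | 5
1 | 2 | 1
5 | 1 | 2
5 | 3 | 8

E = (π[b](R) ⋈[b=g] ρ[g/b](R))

Stepwise |·|:
  R → 3
  π[b](R) → 3
  R → 3
  ρ[g/b](R) → 3
  (π[b](R) ⋈[b=g] ρ[g/b](R)) → 3

|E| = 3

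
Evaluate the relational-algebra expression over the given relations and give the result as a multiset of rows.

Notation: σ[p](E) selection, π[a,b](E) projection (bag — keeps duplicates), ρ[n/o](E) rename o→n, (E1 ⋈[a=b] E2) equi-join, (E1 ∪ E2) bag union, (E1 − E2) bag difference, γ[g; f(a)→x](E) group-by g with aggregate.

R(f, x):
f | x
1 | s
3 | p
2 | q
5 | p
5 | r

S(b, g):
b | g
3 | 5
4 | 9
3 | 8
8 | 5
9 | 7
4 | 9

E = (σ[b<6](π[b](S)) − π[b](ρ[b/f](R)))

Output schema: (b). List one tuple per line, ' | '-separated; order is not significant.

Stepwise |·|:
  S → 6
  π[b](S) → 6
  σ[b<6](π[b](S)) → 4
  R → 5
  ρ[b/f](R) → 5
  π[b](ρ[b/f](R)) → 5
  (σ[b<6](π[b](S)) − π[b](ρ[b/f](R))) → 3

== RESULT ==
b
3
4
4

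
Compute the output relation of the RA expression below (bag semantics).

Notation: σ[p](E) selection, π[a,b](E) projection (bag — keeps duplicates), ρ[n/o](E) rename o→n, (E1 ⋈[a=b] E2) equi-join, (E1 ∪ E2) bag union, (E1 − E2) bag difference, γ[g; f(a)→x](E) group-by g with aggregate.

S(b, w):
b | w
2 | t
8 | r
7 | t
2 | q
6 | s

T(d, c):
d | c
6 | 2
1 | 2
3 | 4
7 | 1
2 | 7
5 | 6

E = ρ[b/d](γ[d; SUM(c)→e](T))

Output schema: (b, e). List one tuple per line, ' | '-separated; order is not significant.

Per-node cardinality:
  T → 6
  γ[d; SUM(c)→e](T) → 6
  ρ[b/d](γ[d; SUM(c)→e](T)) → 6

== RESULT ==
b | e
1 | 2
2 | 7
3 | 4
5 | 6
6 | 2
7 | 1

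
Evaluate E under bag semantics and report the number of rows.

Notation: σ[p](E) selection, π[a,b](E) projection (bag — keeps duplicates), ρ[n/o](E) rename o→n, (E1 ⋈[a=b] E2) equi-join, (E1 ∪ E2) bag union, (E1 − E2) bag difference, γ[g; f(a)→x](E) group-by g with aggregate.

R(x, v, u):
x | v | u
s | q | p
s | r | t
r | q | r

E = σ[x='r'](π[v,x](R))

Row counts bottom-up:
  R → 3
  π[v,x](R) → 3
  σ[x='r'](π[v,x](R)) → 1

|E| = 1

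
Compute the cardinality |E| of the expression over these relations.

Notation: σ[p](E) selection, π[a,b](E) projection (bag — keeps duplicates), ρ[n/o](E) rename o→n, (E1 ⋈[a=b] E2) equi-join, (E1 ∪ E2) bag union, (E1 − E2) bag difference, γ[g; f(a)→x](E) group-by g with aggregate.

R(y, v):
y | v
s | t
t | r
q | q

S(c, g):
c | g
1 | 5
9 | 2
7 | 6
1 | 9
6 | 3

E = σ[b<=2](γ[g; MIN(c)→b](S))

Subexpression sizes:
  S → 5
  γ[g; MIN(c)→b](S) → 5
  σ[b<=2](γ[g; MIN(c)→b](S)) → 2

|E| = 2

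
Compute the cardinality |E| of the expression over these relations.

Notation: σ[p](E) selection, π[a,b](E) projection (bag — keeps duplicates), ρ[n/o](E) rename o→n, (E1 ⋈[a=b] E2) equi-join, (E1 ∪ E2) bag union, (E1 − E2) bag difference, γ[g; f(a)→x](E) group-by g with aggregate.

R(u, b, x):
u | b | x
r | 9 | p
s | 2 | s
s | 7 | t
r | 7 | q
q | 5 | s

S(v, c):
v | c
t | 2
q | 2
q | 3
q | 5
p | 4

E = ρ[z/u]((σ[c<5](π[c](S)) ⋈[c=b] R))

Stepwise |·|:
  S → 5
  π[c](S) → 5
  σ[c<5](π[c](S)) → 4
  R → 5
  (σ[c<5](π[c](S)) ⋈[c=b] R) → 2
  ρ[z/u]((σ[c<5](π[c](S)) ⋈[c=b] R)) → 2

|E| = 2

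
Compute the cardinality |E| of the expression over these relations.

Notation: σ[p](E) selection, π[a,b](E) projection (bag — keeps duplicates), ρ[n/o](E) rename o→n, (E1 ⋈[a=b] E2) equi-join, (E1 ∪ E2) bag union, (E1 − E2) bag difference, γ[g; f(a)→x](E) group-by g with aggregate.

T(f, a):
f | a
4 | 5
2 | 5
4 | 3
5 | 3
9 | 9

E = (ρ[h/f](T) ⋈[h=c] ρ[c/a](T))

Per-node cardinality:
  T → 5
  ρ[h/f](T) → 5
  T → 5
  ρ[c/a](T) → 5
  (ρ[h/f](T) ⋈[h=c] ρ[c/a](T)) → 3

|E| = 3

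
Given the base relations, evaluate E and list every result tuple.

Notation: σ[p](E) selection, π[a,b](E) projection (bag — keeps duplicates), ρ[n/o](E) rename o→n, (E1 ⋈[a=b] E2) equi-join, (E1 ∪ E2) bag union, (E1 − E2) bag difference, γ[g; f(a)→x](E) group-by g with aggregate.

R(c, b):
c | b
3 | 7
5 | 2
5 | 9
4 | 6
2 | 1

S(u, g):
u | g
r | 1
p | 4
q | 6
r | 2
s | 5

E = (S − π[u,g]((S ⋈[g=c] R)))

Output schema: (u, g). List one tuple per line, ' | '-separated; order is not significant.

Per-node cardinality:
  S → 5
  S → 5
  R → 5
  (S ⋈[g=c] R) → 4
  π[u,g]((S ⋈[g=c] R)) → 4
  (S − π[u,g]((S ⋈[g=c] R))) → 2

== RESULT ==
u | g
q | 6
r | 1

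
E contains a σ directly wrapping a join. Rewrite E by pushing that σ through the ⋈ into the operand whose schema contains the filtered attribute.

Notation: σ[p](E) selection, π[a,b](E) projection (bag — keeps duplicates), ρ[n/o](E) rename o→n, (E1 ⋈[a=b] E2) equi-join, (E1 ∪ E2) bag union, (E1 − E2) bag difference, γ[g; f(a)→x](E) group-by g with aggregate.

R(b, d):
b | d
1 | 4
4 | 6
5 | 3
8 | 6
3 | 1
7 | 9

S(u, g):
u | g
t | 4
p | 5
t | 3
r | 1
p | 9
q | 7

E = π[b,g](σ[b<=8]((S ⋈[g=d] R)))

σ filters on b, owned by the right side.
E' = π[b,g]((S ⋈[g=d] σ[b<=8](R)))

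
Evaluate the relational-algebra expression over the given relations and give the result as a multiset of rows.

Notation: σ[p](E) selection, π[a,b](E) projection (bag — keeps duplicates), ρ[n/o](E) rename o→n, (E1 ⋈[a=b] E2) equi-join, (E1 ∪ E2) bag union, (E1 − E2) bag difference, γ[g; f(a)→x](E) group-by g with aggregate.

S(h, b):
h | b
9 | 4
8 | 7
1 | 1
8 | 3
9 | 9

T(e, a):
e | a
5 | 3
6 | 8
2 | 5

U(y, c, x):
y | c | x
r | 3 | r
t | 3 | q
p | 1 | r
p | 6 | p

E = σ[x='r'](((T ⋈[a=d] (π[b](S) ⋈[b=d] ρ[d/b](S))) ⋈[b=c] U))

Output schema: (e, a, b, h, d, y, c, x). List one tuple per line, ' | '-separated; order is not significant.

Subexpression sizes:
  T → 3
  S → 5
  π[b](S) → 5
  S → 5
  ρ[d/b](S) → 5
  (π[b](S) ⋈[b=d] ρ[d/b](S)) → 5
  (T ⋈[a=d] (π[b](S) ⋈[b=d] ρ[d/b](S))) → 1
  U → 4
  ((T ⋈[a=d] (π[b](S) ⋈[b=d] ρ[d/b](S))) ⋈[b=c] U) → 2
  σ[x='r'](((T ⋈[a=d] (π[b](S) ⋈[b=d] ρ[d/b](S))) ⋈[b=c] U)) → 1

== RESULT ==
e | a | b | h | d | y | c | x
5 | 3 | 3 | 8 | 3 | r | 3 | r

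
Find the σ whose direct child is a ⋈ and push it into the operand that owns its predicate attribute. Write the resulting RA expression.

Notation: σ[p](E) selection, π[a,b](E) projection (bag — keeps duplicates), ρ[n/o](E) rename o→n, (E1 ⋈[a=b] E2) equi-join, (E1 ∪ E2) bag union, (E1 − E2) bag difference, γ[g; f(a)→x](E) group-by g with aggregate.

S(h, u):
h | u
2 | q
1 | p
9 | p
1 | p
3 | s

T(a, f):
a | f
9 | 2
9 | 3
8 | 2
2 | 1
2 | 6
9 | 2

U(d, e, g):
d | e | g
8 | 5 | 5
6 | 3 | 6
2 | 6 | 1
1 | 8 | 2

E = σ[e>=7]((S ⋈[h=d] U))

σ filters on e, owned by the right side.
E' = (S ⋈[h=d] σ[e>=7](U))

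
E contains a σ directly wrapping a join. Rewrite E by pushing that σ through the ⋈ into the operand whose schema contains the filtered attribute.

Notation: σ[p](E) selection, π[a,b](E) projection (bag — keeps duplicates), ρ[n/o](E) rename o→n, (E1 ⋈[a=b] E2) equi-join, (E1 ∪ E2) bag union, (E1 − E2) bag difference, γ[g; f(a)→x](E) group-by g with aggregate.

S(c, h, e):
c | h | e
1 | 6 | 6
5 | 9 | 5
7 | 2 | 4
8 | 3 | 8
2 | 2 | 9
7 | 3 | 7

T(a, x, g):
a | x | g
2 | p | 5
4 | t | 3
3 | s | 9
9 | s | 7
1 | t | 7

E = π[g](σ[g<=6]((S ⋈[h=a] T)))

σ filters on g, owned by the right side.
E' = π[g]((S ⋈[h=a] σ[g<=6](T)))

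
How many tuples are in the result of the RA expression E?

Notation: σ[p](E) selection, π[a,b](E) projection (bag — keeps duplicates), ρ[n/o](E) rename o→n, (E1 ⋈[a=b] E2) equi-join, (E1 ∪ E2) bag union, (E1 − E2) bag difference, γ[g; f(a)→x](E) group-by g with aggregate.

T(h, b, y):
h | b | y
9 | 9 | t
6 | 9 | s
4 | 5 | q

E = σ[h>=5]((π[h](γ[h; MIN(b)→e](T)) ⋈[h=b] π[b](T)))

Row counts bottom-up:
  T → 3
  γ[h; MIN(b)→e](T) → 3
  π[h](γ[h; MIN(b)→e](T)) → 3
  T → 3
  π[b](T) → 3
  (π[h](γ[h; MIN(b)→e](T)) ⋈[h=b] π[b](T)) → 2
  σ[h>=5]((π[h](γ[h; MIN(b)→e](T)) ⋈[h=b] π[b](T))) → 2

|E| = 2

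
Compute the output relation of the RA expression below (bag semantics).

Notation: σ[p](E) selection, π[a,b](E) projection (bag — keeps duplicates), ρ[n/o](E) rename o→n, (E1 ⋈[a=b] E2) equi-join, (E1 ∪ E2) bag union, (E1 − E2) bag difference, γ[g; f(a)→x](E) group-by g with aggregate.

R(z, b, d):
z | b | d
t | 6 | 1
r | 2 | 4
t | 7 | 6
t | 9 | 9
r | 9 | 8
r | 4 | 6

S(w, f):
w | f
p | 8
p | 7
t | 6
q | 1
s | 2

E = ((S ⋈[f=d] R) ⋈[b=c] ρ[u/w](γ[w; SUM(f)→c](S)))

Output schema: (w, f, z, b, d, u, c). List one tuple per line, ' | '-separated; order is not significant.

Stepwise |·|:
  S → 5
  R → 6
  (S ⋈[f=d] R) → 4
  S → 5
  γ[w; SUM(f)→c](S) → 4
  ρ[u/w](γ[w; SUM(f)→c](S)) → 4
  ((S ⋈[f=d] R) ⋈[b=c] ρ[u/w](γ[w; SUM(f)→c](S))) → 1

== RESULT ==
w | f | z | b | d | u | c
q | 1 | t | 6 | 1 | t | 6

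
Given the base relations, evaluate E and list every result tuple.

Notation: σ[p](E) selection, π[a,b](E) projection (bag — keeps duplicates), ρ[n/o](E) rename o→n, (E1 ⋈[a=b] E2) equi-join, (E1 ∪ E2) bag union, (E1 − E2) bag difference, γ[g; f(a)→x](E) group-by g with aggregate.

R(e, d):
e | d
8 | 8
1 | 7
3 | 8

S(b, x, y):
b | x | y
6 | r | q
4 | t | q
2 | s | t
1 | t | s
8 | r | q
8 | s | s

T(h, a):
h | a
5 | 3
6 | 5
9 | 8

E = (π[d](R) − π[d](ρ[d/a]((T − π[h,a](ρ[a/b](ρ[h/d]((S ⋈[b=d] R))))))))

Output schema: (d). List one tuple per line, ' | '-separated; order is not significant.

Subexpression sizes:
  R → 3
  π[d](R) → 3
  T → 3
  S → 6
  R → 3
  (S ⋈[b=d] R) → 4
  ρ[h/d]((S ⋈[b=d] R)) → 4
  ρ[a/b](ρ[h/d]((S ⋈[b=d] R))) → 4
  π[h,a](ρ[a/b](ρ[h/d]((S ⋈[b=d] R)))) → 4
  (T − π[h,a](ρ[a/b](ρ[h/d]((S ⋈[b=d] R))))) → 3
  ρ[d/a]((T − π[h,a](ρ[a/b](ρ[h/d]((S ⋈[b=d] R)))))) → 3
  π[d](ρ[d/a]((T − π[h,a](ρ[a/b](ρ[h/d]((S ⋈[b=d] R))))))) → 3
  (π[d](R) − π[d](ρ[d/a]((T − π[h,a](ρ[a/b](ρ[h/d]((S ⋈[b=d] R)))))))) → 2

== RESULT ==
d
7
8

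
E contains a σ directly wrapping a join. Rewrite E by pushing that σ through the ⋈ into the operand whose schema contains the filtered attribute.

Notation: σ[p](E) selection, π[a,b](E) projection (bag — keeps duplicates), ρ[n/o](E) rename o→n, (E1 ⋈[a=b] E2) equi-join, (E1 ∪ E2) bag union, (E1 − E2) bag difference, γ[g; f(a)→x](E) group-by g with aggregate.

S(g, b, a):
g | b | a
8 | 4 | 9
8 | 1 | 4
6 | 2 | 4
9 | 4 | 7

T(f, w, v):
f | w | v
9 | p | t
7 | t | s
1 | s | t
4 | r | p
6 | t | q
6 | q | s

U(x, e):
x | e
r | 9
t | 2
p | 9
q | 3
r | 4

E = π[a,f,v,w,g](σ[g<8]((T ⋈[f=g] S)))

σ filters on g, owned by the right side.
E' = π[a,f,v,w,g]((T ⋈[f=g] σ[g<8](S)))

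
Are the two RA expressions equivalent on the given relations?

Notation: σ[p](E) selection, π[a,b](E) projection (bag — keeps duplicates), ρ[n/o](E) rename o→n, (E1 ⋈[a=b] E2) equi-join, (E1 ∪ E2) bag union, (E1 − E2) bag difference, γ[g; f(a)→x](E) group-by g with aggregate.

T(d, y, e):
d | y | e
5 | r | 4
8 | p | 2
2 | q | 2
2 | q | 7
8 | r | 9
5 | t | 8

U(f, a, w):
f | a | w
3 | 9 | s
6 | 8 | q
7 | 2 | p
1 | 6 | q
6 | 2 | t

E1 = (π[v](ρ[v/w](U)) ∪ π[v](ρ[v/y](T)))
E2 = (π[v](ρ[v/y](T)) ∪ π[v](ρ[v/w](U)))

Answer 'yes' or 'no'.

E1 subexpression sizes:
  U → 5
  ρ[v/w](U) → 5
  π[v](ρ[v/w](U)) → 5
  T → 6
  ρ[v/y](T) → 6
  π[v](ρ[v/y](T)) → 6
  (π[v](ρ[v/w](U)) ∪ π[v](ρ[v/y](T))) → 11
E2 subexpression sizes:
  T → 6
  ρ[v/y](T) → 6
  π[v](ρ[v/y](T)) → 6
  U → 5
  ρ[v/w](U) → 5
  π[v](ρ[v/w](U)) → 5
  (π[v](ρ[v/y](T)) ∪ π[v](ρ[v/w](U))) → 11

E1 and E2 produce the same multiset:
v
p
p
q
q
q
q
r
r
s
t
t

yes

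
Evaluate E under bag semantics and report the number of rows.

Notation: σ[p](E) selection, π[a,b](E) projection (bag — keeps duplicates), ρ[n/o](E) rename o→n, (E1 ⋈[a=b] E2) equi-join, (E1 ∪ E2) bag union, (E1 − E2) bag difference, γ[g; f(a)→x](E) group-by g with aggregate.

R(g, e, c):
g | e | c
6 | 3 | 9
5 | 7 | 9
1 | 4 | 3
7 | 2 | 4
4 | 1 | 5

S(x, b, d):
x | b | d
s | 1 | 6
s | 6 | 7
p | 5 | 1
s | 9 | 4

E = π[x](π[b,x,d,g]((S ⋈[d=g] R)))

Stepwise |·|:
  S → 4
  R → 5
  (S ⋈[d=g] R) → 4
  π[b,x,d,g]((S ⋈[d=g] R)) → 4
  π[x](π[b,x,d,g]((S ⋈[d=g] R))) → 4

|E| = 4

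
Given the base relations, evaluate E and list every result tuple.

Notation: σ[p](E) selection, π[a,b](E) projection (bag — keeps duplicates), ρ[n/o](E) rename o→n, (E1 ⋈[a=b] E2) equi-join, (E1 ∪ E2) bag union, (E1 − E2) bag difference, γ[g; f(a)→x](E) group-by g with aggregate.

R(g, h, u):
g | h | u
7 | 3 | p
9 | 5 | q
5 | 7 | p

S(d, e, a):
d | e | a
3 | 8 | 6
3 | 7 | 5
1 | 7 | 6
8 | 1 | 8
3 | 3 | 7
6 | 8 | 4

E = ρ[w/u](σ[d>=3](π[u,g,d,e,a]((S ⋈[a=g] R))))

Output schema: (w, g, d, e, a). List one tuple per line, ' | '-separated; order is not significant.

Row counts bottom-up:
  S → 6
  R → 3
  (S ⋈[a=g] R) → 2
  π[u,g,d,e,a]((S ⋈[a=g] R)) → 2
  σ[d>=3](π[u,g,d,e,a]((S ⋈[a=g] R))) → 2
  ρ[w/u](σ[d>=3](π[u,g,d,e,a]((S ⋈[a=g] R)))) → 2

== RESULT ==
w | g | d | e | a
p | 5 | 3 | 7 | 5
p | 7 | 3 | 3 | 7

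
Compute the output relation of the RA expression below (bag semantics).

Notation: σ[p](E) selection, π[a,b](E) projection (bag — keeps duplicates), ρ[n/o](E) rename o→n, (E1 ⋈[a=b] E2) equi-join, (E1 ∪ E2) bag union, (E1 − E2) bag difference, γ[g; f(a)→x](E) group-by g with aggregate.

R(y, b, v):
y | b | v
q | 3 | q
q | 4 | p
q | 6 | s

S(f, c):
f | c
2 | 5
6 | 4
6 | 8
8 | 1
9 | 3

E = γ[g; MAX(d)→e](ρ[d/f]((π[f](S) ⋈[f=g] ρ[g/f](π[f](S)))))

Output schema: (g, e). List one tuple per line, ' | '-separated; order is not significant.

Row counts bottom-up:
  S → 5
  π[f](S) → 5
  S → 5
  π[f](S) → 5
  ρ[g/f](π[f](S)) → 5
  (π[f](S) ⋈[f=g] ρ[g/f](π[f](S))) → 7
  ρ[d/f]((π[f](S) ⋈[f=g] ρ[g/f](π[f](S)))) → 7
  γ[g; MAX(d)→e](ρ[d/f]((π[f](S) ⋈[f=g] ρ[g/f](π[f](S))))) → 4

== RESULT ==
g | e
2 | 2
6 | 6
8 | 8
9 | 9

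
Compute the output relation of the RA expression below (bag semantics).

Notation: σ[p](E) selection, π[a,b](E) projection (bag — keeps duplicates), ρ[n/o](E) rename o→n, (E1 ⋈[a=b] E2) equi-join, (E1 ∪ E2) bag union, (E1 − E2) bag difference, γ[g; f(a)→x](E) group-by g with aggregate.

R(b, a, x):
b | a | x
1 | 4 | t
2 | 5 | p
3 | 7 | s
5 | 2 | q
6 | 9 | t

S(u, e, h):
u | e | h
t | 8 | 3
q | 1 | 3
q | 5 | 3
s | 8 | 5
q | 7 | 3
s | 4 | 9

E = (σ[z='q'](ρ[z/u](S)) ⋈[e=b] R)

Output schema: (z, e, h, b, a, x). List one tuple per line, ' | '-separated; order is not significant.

Row counts bottom-up:
  S → 6
  ρ[z/u](S) → 6
  σ[z='q'](ρ[z/u](S)) → 3
  R → 5
  (σ[z='q'](ρ[z/u](S)) ⋈[e=b] R) → 2

== RESULT ==
z | e | h | b | a | x
q | 1 | 3 | 1 | 4 | t
q | 5 | 3 | 5 | 2 | q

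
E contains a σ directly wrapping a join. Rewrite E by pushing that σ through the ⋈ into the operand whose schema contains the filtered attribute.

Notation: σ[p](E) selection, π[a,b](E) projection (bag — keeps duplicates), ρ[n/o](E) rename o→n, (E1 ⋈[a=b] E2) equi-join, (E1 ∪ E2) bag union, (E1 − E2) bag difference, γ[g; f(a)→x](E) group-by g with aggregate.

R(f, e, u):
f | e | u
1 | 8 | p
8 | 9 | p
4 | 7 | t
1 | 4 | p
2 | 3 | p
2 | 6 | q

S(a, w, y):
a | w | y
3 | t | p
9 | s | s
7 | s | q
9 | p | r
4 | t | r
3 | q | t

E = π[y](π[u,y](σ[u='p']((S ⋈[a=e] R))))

σ filters on u, owned by the right side.
E' = π[y](π[u,y]((S ⋈[a=e] σ[u='p'](R))))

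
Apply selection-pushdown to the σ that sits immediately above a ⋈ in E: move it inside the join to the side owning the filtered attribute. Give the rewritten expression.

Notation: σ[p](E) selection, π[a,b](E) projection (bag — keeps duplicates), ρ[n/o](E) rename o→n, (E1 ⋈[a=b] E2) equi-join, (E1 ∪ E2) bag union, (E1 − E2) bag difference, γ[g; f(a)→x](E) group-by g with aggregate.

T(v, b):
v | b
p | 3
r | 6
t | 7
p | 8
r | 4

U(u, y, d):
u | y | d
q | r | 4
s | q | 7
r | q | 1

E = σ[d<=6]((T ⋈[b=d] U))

σ filters on d, owned by the right side.
E' = (T ⋈[b=d] σ[d<=6](U))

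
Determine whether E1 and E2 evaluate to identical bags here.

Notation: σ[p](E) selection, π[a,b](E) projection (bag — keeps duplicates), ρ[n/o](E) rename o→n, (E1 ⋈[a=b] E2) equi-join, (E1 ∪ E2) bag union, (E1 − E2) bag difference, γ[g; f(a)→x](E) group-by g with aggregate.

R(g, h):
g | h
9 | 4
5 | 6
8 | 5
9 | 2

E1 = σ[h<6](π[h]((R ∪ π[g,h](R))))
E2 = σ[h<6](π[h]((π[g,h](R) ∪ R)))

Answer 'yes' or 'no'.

E1 stepwise |·|:
  R → 4
  R → 4
  π[g,h](R) → 4
  (R ∪ π[g,h](R)) → 8
  π[h]((R ∪ π[g,h](R))) → 8
  σ[h<6](π[h]((R ∪ π[g,h](R)))) → 6
E2 stepwise |·|:
  R → 4
  π[g,h](R) → 4
  R → 4
  (π[g,h](R) ∪ R) → 8
  π[h]((π[g,h](R) ∪ R)) → 8
  σ[h<6](π[h]((π[g,h](R) ∪ R))) → 6

E1 and E2 produce the same multiset:
h
2
2
4
4
5
5

yes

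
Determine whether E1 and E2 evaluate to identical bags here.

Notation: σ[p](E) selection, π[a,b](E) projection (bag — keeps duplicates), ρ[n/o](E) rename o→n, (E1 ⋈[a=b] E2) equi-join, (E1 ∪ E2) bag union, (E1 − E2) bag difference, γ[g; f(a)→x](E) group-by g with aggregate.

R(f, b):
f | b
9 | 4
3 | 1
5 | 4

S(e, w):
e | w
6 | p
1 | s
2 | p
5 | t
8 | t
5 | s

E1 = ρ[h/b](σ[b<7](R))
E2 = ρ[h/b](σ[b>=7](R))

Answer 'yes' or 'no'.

E1 stepwise |·|:
  R → 3
  σ[b<7](R) → 3
  ρ[h/b](σ[b<7](R)) → 3
E2 stepwise |·|:
  R → 3
  σ[b>=7](R) → 0
  ρ[h/b](σ[b>=7](R)) → 0

E1 result:
f | h
3 | 1
5 | 4
9 | 4
E2 result:
f | h
(0 rows)
Witness: (3, 1) appears 1× in E1 but 0× in E2.

no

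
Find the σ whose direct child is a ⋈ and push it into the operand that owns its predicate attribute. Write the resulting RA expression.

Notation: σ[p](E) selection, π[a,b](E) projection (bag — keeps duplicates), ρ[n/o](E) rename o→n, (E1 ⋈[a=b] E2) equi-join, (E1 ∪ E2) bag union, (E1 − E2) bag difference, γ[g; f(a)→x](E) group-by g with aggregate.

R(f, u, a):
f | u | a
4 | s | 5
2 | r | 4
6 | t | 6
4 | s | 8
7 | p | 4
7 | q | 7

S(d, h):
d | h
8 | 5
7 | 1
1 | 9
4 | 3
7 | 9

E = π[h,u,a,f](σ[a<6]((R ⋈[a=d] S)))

σ filters on a, owned by the left side.
E' = π[h,u,a,f]((σ[a<6](R) ⋈[a=d] S))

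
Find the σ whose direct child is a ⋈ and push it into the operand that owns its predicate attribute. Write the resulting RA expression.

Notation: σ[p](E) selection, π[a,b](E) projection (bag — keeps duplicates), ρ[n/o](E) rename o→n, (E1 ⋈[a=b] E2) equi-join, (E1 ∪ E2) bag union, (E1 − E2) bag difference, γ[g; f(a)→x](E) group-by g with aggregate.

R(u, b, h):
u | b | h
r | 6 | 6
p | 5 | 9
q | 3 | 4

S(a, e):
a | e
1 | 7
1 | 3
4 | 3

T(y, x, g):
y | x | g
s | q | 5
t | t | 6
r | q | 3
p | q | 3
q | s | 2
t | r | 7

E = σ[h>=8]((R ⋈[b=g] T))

σ filters on h, owned by the left side.
E' = (σ[h>=8](R) ⋈[b=g] T)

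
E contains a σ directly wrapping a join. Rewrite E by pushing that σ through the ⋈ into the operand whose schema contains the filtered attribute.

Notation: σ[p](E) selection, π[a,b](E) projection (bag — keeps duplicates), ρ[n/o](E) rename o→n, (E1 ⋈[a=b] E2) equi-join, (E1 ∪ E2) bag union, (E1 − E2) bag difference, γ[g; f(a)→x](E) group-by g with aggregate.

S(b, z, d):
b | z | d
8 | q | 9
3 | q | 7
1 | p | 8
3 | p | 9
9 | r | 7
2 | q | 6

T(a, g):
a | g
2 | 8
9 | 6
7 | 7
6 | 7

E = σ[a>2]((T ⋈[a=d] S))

σ filters on a, owned by the left side.
E' = (σ[a>2](T) ⋈[a=d] S)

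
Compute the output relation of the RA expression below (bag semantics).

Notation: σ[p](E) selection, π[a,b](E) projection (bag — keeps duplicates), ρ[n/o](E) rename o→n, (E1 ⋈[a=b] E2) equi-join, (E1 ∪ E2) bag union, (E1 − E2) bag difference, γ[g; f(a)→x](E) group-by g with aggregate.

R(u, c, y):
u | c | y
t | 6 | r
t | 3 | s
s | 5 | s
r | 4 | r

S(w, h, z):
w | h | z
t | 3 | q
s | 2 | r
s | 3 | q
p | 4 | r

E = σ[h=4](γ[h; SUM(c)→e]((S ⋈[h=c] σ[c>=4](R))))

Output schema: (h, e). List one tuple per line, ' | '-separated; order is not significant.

Subexpression sizes:
  S → 4
  R → 4
  σ[c>=4](R) → 3
  (S ⋈[h=c] σ[c>=4](R)) → 1
  γ[h; SUM(c)→e]((S ⋈[h=c] σ[c>=4](R))) → 1
  σ[h=4](γ[h; SUM(c)→e]((S ⋈[h=c] σ[c>=4](R)))) → 1

== RESULT ==
h | e
4 | 4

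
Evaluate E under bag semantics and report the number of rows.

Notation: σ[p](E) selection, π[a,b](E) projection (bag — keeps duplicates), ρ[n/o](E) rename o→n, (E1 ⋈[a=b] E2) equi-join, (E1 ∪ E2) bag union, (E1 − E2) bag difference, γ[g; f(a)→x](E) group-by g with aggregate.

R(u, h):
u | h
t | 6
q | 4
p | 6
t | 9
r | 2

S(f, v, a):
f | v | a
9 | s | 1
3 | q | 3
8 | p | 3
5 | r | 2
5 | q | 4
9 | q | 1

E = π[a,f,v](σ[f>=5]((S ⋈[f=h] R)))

Per-node cardinality:
  S → 6
  R → 5
  (S ⋈[f=h] R) → 2
  σ[f>=5]((S ⋈[f=h] R)) → 2
  π[a,f,v](σ[f>=5]((S ⋈[f=h] R))) → 2

|E| = 2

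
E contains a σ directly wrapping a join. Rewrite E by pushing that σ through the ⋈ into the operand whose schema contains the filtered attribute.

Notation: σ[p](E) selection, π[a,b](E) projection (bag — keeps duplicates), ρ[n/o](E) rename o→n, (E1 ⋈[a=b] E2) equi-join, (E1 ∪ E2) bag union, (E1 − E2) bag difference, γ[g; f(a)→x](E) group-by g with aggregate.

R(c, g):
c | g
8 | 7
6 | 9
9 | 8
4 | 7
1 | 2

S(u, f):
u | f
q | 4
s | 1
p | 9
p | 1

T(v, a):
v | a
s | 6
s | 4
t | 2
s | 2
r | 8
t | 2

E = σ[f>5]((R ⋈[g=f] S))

σ filters on f, owned by the right side.
E' = (R ⋈[g=f] σ[f>5](S))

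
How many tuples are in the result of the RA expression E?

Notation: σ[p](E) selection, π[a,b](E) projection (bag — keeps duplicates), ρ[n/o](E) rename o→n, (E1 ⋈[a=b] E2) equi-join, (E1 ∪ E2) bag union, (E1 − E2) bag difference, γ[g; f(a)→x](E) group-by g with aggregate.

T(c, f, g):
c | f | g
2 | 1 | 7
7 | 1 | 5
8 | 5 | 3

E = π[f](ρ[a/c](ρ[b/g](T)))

Subexpression sizes:
  T → 3
  ρ[b/g](T) → 3
  ρ[a/c](ρ[b/g](T)) → 3
  π[f](ρ[a/c](ρ[b/g](T))) → 3

|E| = 3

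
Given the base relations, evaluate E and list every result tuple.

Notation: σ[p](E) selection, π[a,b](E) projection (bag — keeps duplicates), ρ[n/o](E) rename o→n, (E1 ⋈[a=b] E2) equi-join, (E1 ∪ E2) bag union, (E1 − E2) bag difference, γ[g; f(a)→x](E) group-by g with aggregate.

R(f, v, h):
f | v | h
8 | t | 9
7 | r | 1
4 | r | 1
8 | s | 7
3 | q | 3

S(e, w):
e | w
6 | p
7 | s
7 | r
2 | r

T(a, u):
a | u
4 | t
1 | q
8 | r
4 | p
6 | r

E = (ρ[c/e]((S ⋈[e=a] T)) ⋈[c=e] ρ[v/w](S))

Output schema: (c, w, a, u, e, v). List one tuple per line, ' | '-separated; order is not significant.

Row counts bottom-up:
  S → 4
  T → 5
  (S ⋈[e=a] T) → 1
  ρ[c/e]((S ⋈[e=a] T)) → 1
  S → 4
  ρ[v/w](S) → 4
  (ρ[c/e]((S ⋈[e=a] T)) ⋈[c=e] ρ[v/w](S)) → 1

== RESULT ==
c | w | a | u | e | v
6 | p | 6 | r | 6 | p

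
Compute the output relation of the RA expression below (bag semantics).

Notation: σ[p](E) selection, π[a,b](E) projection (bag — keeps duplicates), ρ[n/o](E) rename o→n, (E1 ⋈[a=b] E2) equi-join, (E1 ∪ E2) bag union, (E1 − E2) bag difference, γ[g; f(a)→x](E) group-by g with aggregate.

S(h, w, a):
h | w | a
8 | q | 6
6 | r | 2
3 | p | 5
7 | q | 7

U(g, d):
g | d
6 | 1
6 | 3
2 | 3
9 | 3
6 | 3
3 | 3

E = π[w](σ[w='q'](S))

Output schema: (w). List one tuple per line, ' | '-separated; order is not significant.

Subexpression sizes:
  S → 4
  σ[w='q'](S) → 2
  π[w](σ[w='q'](S)) → 2

== RESULT ==
w
q
q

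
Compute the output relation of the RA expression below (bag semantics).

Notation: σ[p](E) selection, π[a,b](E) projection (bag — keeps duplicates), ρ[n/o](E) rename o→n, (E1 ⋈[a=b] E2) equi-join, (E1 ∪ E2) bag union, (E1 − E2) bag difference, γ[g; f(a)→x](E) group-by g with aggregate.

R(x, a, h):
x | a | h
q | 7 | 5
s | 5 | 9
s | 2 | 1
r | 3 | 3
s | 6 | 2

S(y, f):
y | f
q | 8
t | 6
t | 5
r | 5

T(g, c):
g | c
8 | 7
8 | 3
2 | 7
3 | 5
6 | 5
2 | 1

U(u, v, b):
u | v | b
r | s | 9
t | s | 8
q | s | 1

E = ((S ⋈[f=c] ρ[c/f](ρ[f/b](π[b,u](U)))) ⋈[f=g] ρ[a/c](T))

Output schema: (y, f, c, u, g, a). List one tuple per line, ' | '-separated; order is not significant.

Subexpression sizes:
  S → 4
  U → 3
  π[b,u](U) → 3
  ρ[f/b](π[b,u](U)) → 3
  ρ[c/f](ρ[f/b](π[b,u](U))) → 3
  (S ⋈[f=c] ρ[c/f](ρ[f/b](π[b,u](U)))) → 1
  T → 6
  ρ[a/c](T) → 6
  ((S ⋈[f=c] ρ[c/f](ρ[f/b](π[b,u](U)))) ⋈[f=g] ρ[a/c](T)) → 2

== RESULT ==
y | f | c | u | g | a
q | 8 | 8 | t | 8 | 3
q | 8 | 8 | t | 8 | 7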